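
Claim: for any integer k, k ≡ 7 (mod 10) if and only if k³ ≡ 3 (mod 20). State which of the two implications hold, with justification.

Converse. The residues r modulo 20 with r³ ≡ 3 (mod 20) are exactly {7}, and each is ≡ 7 (mod 10).

Forward direction. This fails: take k = 17. Then 17 ≡ 7 (mod 10), but 17³ = 4913 ≡ 13 (mod 20), not 3.

The forward direction fails; the converse holds.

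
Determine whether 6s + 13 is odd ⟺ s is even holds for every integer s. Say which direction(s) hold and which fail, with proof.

The forward direction fails; the converse holds.

Forward direction. This fails: take s = 3. Then 6s + 13 = 31, which is odd, yet s = 3 is odd, not even.

Converse. Suppose s is even. Since 6 is even, 6s is even for every s, so 6s + 13 has the same parity as 13, which is odd. Hence 6s + 13 is odd.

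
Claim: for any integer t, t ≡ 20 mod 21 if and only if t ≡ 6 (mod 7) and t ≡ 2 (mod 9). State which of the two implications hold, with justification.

Only the converse holds.

(←) If t ≡ 6 (mod 7) and t ≡ 2 (mod 9), then by the Chinese remainder theorem t ≡ 20 (mod 63). Since 20 ≡ 20 (mod 21) and 21 ∣ 63, we get t ≡ 20 (mod 21).

(→) This fails: t = 41 gives 41 ≡ 20 (mod 21) but 41 ≡ 5 (mod 9), so the conjunction on the right does not hold.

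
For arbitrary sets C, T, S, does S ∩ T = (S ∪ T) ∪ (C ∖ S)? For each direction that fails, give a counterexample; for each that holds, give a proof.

(⊇) This inclusion fails. Take C = {1}, T = ∅, S = ∅; then 1 ∈ (S ∪ T) ∪ (C ∖ S) but 1 ∉ S ∩ T.

(⊆) Let x ∈ S ∩ T. Then either x ∈ T ∩ S and x ∉ C; or x ∈ C ∩ T ∩ S. In each case x ∈ (S ∪ T) ∪ (C ∖ S), so S ∩ T ⊆ (S ∪ T) ∪ (C ∖ S).

Only the forward inclusion holds.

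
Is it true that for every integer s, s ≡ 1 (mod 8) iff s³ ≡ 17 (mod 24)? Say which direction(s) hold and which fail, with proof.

Only the converse holds.

(⟸) The residues r modulo 24 with r³ ≡ 17 (mod 24) are exactly {17}, and each is ≡ 1 (mod 8).

(⟹) This fails: take s = 1. Then 1 ≡ 1 (mod 8), but 1³ = 1 ≡ 1 (mod 24), not 17.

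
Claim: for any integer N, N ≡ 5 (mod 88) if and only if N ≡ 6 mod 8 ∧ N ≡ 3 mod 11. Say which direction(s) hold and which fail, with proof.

Neither implication holds.

(⟹) This fails: N = 5 gives 5 ≡ 5 (mod 88) but 5 ≡ 5 (mod 8), so the conjunction on the right does not hold.

(⟸) This fails: N = 14 satisfies both congruences on the right (14 ≡ 6 mod 8 and 14 ≡ 3 mod 11) yet 14 ≡ 14 (mod 88), not 5.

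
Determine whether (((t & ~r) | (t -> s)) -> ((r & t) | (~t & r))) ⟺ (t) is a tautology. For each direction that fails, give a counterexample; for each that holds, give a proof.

(⇒) fails and (⇐) fails.

(→) This fails. Under r = T, t = F, s = F, the left side is true but the right side is false.

(←) This fails. Under r = F, t = T, s = F, the left side is false but the right side is true.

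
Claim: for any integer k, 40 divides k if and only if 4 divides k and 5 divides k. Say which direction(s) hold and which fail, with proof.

Only the forward implication holds.

(⟹) If 40 ∣ k, write k = 40q. Since 40 = 10·4, k = 4·(10q), so 4 ∣ k; and since 40 = 8·5, k = 5·(8q), so 5 ∣ k.

(⟸) This fails: take k = 20. Both 4 ∣ 20 and 5 ∣ 20, yet 20 is not a multiple of 40 (since 20 = 0·40 + 20), so 40 ∤ 20.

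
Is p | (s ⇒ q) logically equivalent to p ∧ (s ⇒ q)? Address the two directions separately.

Only the reverse direction holds.

(⟸) Assume the antecedent. If p is true, p | (s ⇒ q) reduces to true regardless of the other variables. If p is false, the antecedent cannot hold. Either way p | (s ⇒ q) holds.

(⟹) This fails. Under p = F, s = F, q = F, the left side is true but the right side is false.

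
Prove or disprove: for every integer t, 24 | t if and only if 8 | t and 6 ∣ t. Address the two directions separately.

Both implications hold.

(→) If 24 ∣ t, write t = 24q. Since 24 = 3·8, t = 8·(3q), so 8 ∣ t; and since 24 = 4·6, t = 6·(4q), so 6 ∣ t.

(←) Suppose 8 ∣ t and 6 ∣ t. Any common multiple of 8 and 6 is a multiple of their lcm; here lcm(8, 6) = 8·6/gcd(8, 6) = 48/2 = 24, so 24 ∣ t.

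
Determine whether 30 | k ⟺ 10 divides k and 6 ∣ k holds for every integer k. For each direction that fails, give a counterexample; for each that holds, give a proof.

(→) If 30 ∣ k, write k = 30q. Since 30 = 3·10, k = 10·(3q), so 10 ∣ k; and since 30 = 5·6, k = 6·(5q), so 6 ∣ k.

(←) Suppose 10 ∣ k and 6 ∣ k. Any common multiple of 10 and 6 is a multiple of their lcm; here lcm(10, 6) = 10·6/gcd(10, 6) = 60/2 = 30, so 30 ∣ k.

Both directions hold.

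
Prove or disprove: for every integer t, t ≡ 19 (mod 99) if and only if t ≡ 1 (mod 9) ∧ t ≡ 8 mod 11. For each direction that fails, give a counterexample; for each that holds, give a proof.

The biconditional holds.

[⇒] Suppose t ≡ 19 (mod 99); write t = 99j + 19. Since 9 ∣ 99, reducing mod 9 gives t ≡ 19 ≡ 1 (mod 9); since 11 ∣ 99, reducing mod 11 gives t ≡ 19 ≡ 8 (mod 11).

[⇐] Conversely, if t ≡ 1 (mod 9) and t ≡ 8 (mod 11), then by the Chinese remainder theorem t ≡ 19 (mod 99). This is exactly t ≡ 19 (mod 99).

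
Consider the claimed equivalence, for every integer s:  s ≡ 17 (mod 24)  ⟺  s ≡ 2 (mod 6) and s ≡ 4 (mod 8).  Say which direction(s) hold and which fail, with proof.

(→) This fails: s = 17 gives 17 ≡ 17 (mod 24) but 17 ≡ 5 (mod 6), so the conjunction on the right does not hold.

(←) This fails: s = 20 satisfies both congruences on the right (20 ≡ 2 mod 6 and 20 ≡ 4 mod 8) yet 20 ≡ 20 (mod 24), not 17.

Neither implication holds.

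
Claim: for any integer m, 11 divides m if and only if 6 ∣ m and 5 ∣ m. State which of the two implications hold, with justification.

Both directions fail.

(→) This fails: take m = 11. Certainly 11 ∣ 11, but 6 ∤ 11.

(←) This fails: take m = 30. Both 6 ∣ 30 and 5 ∣ 30, yet 30 is not a multiple of 11 (since 30 = 2·11 + 8), so 11 ∤ 30.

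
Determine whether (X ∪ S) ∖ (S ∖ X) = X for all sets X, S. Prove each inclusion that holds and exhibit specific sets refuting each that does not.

Both inclusions hold; the sets are equal.

Forward inclusion. Let x ∈ (X ∪ S) ∖ (S ∖ X). Then either x ∈ X and x ∉ S; or x ∈ X ∩ S. In each case x ∈ X, so (X ∪ S) ∖ (S ∖ X) ⊆ X.

Reverse inclusion. Let x ∈ X. Then either x ∈ X and x ∉ S; or x ∈ X ∩ S. In each case x ∈ (X ∪ S) ∖ (S ∖ X), so X ⊆ (X ∪ S) ∖ (S ∖ X).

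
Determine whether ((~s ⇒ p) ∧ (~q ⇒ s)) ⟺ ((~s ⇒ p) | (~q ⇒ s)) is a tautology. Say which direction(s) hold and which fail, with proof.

Converse. This fails. Under p = T, s = F, q = F, the left side is false but the right side is true.

Forward direction. Assume the antecedent. If p is true, (~s ⇒ p) | (~q ⇒ s) reduces to true regardless of the other variables. If p is false, the antecedent forces (p = F, s = T, q = F) or (p = F, s = T, q = T), and (~s ⇒ p) | (~q ⇒ s) holds there. Either way (~s ⇒ p) | (~q ⇒ s) holds.

The forward direction holds; the converse fails.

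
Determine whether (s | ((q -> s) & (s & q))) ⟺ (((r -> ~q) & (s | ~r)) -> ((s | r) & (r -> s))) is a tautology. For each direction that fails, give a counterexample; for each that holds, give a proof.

Forward direction. Assume the antecedent. If q is true, the antecedent forces (q = T, r = F, s = T) or (q = T, r = T, s = T), and the consequent holds there. If q is false, the antecedent forces (q = F, r = F, s = T) or (q = F, r = T, s = T), and the consequent holds there. Either way the consequent holds.

Converse. This fails. Under q = F, r = T, s = F, the left side is false but the right side is true.

Only the forward implication holds.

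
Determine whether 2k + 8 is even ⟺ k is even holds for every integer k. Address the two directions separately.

(→) This fails: take k = 1. Then 2k + 8 = 10, which is even, yet k = 1 is odd, not even.

(←) Suppose k is even. Since 2 is even, 2k is even for every k, so 2k + 8 has the same parity as 8, which is even. Hence 2k + 8 is even.

The forward direction fails; the converse holds.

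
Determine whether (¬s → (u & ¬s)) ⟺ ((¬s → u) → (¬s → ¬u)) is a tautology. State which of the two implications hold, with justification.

Both directions fail.

(⟹) This fails. Under s = F, u = T, the left side is true but the right side is false.

(⟸) This fails. Under s = F, u = F, the left side is false but the right side is true.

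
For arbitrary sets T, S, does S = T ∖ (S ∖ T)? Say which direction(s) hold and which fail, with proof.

(⟹) This inclusion fails. Take T = ∅, S = {1}; then 1 ∈ S but 1 ∉ T ∖ (S ∖ T).

(⟸) This inclusion fails. Take T = {1}, S = ∅; then 1 ∈ T ∖ (S ∖ T) but 1 ∉ S.

(⊆) fails and (⊇) fails.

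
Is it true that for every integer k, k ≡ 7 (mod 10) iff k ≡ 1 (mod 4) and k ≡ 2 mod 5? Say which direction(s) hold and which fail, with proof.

Only the reverse direction holds.

Forward direction. This fails: k = 7 gives 7 ≡ 7 (mod 10) but 7 ≡ 3 (mod 4), so the conjunction on the right does not hold.

Converse. If k ≡ 1 (mod 4) and k ≡ 2 (mod 5), then by the Chinese remainder theorem k ≡ 17 (mod 20). Since 17 ≡ 7 (mod 10) and 10 ∣ 20, we get k ≡ 7 (mod 10).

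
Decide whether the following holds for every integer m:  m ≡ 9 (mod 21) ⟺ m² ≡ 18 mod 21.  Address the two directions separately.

Not equivalent: only (⇒) holds.

(→) Suppose m ≡ 9 (mod 21). Write m = 21j + 9. Then (21j + 9)² = 441j² + 378j + 81 = 21(21j² + 18j + 3) + 18, so m² ≡ 18 (mod 21).

(←) This fails: take m = 12. Then 12² = 144 ≡ 18 (mod 21), yet 12 ≡ 12 (mod 21), not 9.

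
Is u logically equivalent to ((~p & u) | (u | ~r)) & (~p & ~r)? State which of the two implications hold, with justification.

(⇒) This fails. Under u = T, r = T, p = F, the left side is true but the right side is false.

(⇐) This fails. Under u = F, r = F, p = F, the left side is false but the right side is true.

Both directions fail.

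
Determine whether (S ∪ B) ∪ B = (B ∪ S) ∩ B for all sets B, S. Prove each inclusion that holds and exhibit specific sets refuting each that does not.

Only the reverse inclusion holds.

(⊆) This inclusion fails. Take B = ∅, S = {1}; then 1 ∈ (S ∪ B) ∪ B but 1 ∉ (B ∪ S) ∩ B.

(⊇) Let x ∈ (B ∪ S) ∩ B. Then either x ∈ B and x ∉ S; or x ∈ B ∩ S. In each case x ∈ (S ∪ B) ∪ B, so (B ∪ S) ∩ B ⊆ (S ∪ B) ∪ B.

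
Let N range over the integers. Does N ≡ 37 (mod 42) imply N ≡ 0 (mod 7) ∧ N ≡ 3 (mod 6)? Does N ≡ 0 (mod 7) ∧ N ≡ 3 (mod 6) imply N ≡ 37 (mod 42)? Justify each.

Neither implication holds.

(→) This fails: N = 37 gives 37 ≡ 37 (mod 42) but 37 ≡ 2 (mod 7), so the conjunction on the right does not hold.

(←) This fails: N = 21 satisfies both congruences on the right (21 ≡ 0 mod 7 and 21 ≡ 3 mod 6) yet 21 ≡ 21 (mod 42), not 37.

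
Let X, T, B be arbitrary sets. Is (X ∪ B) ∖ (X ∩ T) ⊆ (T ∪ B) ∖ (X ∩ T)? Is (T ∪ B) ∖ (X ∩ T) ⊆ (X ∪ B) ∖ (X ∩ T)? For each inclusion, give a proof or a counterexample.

(⊆) This inclusion fails. Take X = {1}, T = ∅, B = ∅; then 1 ∈ (X ∪ B) ∖ (X ∩ T) but 1 ∉ (T ∪ B) ∖ (X ∩ T).

(⊇) This inclusion fails. Take X = ∅, T = {1}, B = ∅; then 1 ∈ (T ∪ B) ∖ (X ∩ T) but 1 ∉ (X ∪ B) ∖ (X ∩ T).

(⊆) fails and (⊇) fails.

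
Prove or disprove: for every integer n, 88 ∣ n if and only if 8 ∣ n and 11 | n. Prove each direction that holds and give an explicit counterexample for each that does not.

Both directions hold; the statement is true.

(⇒) If 88 ∣ n, write n = 88q. Since 88 = 11·8, n = 8·(11q), so 8 ∣ n; and since 88 = 8·11, n = 11·(8q), so 11 ∣ n.

(⇐) Suppose 8 ∣ n and 11 ∣ n. Any common multiple of 8 and 11 is a multiple of their lcm; here gcd(8, 11) = 1, so lcm(8, 11) = 8·11 = 88, so 88 ∣ n.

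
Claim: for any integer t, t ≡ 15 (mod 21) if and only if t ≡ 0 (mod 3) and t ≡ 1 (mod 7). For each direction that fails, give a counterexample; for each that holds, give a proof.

(⟹) Suppose t ≡ 15 (mod 21); write t = 21j + 15. Since 3 ∣ 21, reducing mod 3 gives t ≡ 15 ≡ 0 (mod 3); since 7 ∣ 21, reducing mod 7 gives t ≡ 15 ≡ 1 (mod 7).

(⟸) Conversely, if t ≡ 0 (mod 3) and t ≡ 1 (mod 7), then by the Chinese remainder theorem t ≡ 15 (mod 21). This is exactly t ≡ 15 (mod 21).

Both directions hold; the statement is true.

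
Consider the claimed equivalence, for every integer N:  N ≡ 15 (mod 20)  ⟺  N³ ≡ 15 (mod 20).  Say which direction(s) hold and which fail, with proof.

(←) Suppose N³ ≡ 15 (mod 20). The only residue r in {0, …, 19} with r³ ≡ 15 (mod 20) is r = 15, so N ≡ 15 (mod 20).

(→) Suppose N ≡ 15 (mod 20). Write N = 20j + 15. Then (20j + 15)³ = 8000j³ + 18000j² + 13500j + 3375 = 20(400j³ + 900j² + 675j + 168) + 15, so N³ ≡ 15 (mod 20).

Both directions hold; the statement is true.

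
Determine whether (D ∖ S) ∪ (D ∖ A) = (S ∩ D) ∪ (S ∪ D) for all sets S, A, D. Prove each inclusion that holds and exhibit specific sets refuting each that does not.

Only the forward inclusion holds.

(⊆) Let x ∈ (D ∖ S) ∪ (D ∖ A). Then either x ∈ D and x ∉ S, A; or x ∈ S ∩ D and x ∉ A; or x ∈ A ∩ D and x ∉ S. In each case x ∈ (S ∩ D) ∪ (S ∪ D), so (D ∖ S) ∪ (D ∖ A) ⊆ (S ∩ D) ∪ (S ∪ D).

(⊇) This inclusion fails. Take S = {1}, A = ∅, D = ∅; then 1 ∈ (S ∩ D) ∪ (S ∪ D) but 1 ∉ (D ∖ S) ∪ (D ∖ A).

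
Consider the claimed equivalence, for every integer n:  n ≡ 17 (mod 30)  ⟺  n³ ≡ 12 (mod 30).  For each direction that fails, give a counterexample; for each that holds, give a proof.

Neither implication holds.

(⇒) This fails: take n = 17. Then 17 ≡ 17 (mod 30), but 17³ = 4913 ≡ 23 (mod 30), not 12.

(⇐) This fails: take n = 18. Then 18³ = 5832 ≡ 12 (mod 30), yet 18 ≡ 18 (mod 30), not 17.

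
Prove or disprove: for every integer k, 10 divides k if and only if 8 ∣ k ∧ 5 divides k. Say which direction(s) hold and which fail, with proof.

Not equivalent: only (⇐) holds.

(⟹) This fails: take k = 10. Certainly 10 ∣ 10, but 8 ∤ 10.

(⟸) Suppose 8 ∣ k and 5 ∣ k. Any common multiple of 8 and 5 is a multiple of their lcm; here gcd(8, 5) = 1, so lcm(8, 5) = 8·5 = 40, so 40 ∣ k. Since 10 ∣ 40, it follows that 10 ∣ k.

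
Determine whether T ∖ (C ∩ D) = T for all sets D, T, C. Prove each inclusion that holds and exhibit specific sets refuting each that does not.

The sets are not equal: only the forward inclusion holds.

(⟹) Let x ∈ T ∖ (C ∩ D). Then either x ∈ T and x ∉ D, C; or x ∈ D ∩ T and x ∉ C; or x ∈ T ∩ C and x ∉ D. In each case x ∈ T, so T ∖ (C ∩ D) ⊆ T.

(⟸) This inclusion fails. Take D = {1}, T = {1}, C = {1}; then 1 ∈ T but 1 ∉ T ∖ (C ∩ D).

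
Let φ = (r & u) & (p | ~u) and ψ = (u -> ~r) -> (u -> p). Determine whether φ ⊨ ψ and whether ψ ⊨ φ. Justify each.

(⇐) This fails. Under p = F, u = F, r = F, the left side is false but the right side is true.

(⇒) Assume the antecedent. If p is true, (u -> ~r) -> (u -> p) reduces to true regardless of the other variables. If p is false, the antecedent cannot hold. Either way (u -> ~r) -> (u -> p) holds.

Only the forward direction holds.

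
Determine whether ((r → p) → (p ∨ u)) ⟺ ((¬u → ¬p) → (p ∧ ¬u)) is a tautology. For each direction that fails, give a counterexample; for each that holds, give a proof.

(→) This fails. Under u = T, r = F, p = F, the left side is true but the right side is false.

(←) Assume the antecedent. If u is true, the antecedent cannot hold. If u is false, the antecedent forces (u = F, r = F, p = T) or (u = F, r = T, p = T), and (r → p) → (p ∨ u) holds there. Either way (r → p) → (p ∨ u) holds.

(⇒) fails; (⇐) holds.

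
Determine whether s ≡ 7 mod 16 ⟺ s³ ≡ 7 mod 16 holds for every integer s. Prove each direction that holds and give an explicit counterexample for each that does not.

Equivalent; both directions hold.

(⇒) Suppose s ≡ 7 mod 16. Write s = 16j + 7. Then (16j + 7)³ = 4096j³ + 5376j² + 2352j + 343 = 16(256j³ + 336j² + 147j + 21) + 7, so s³ ≡ 7 (mod 16).

(⇐) Conversely, suppose s³ ≡ 7 (mod 16). The only residue r in {0, …, 15} with r³ ≡ 7 (mod 16) is r = 7, so s ≡ 7 (mod 16).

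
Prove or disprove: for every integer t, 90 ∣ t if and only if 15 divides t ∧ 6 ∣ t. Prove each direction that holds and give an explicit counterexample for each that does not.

Forward direction. If 90 ∣ t, write t = 90q. Since 90 = 6·15, t = 15·(6q), so 15 ∣ t; and since 90 = 15·6, t = 6·(15q), so 6 ∣ t.

Converse. This fails: take t = 30. Both 15 ∣ 30 and 6 ∣ 30, yet 30 is not a multiple of 90 (since 30 = 0·90 + 30), so 90 ∤ 30.

The forward direction holds; the converse fails.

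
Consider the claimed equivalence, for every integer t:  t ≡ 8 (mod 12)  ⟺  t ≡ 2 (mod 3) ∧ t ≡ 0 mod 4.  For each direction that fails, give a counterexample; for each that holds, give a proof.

[⇒] Suppose t ≡ 8 (mod 12); write t = 12j + 8. Since 3 ∣ 12, reducing mod 3 gives t ≡ 8 ≡ 2 (mod 3); since 4 ∣ 12, reducing mod 4 gives t ≡ 8 ≡ 0 (mod 4).

[⇐] Conversely, if t ≡ 2 (mod 3) and t ≡ 0 (mod 4), then by the Chinese remainder theorem t ≡ 8 (mod 12). This is exactly t ≡ 8 (mod 12).

Both directions hold.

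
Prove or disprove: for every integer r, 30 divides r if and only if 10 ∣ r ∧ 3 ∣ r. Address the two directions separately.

Both implications hold.

(⇒) If 30 ∣ r, write r = 30q. Since 30 = 3·10, r = 10·(3q), so 10 ∣ r; and since 30 = 10·3, r = 3·(10q), so 3 ∣ r.

(⇐) Suppose 10 ∣ r and 3 ∣ r. Any common multiple of 10 and 3 is a multiple of their lcm; here gcd(10, 3) = 1, so lcm(10, 3) = 10·3 = 30, so 30 ∣ r.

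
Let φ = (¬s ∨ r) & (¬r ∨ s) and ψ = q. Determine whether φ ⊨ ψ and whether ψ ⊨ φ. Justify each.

[⇒] This fails. Under r = F, q = F, s = F, the left side is true but the right side is false.

[⇐] This fails. Under r = T, q = T, s = F, the left side is false but the right side is true.

Neither direction holds.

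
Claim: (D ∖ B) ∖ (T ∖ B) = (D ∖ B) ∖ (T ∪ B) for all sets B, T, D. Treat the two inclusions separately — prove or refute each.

The two sets are equal.

Forward inclusion. Let x ∈ (D ∖ B) ∖ (T ∖ B). Then x ∈ D and x ∉ B, T, from which x ∈ (D ∖ B) ∖ (T ∪ B).

Reverse inclusion. Let x ∈ (D ∖ B) ∖ (T ∪ B). Then x ∈ D and x ∉ B, T, from which x ∈ (D ∖ B) ∖ (T ∖ B).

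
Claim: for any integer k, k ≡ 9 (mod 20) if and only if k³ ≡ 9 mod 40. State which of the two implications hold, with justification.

(⇒) fails; (⇐) holds.

(→) This fails: take k = 29. Then 29 ≡ 9 (mod 20), but 29³ = 24389 ≡ 29 (mod 40), not 9.

(←) Conversely, the residues r modulo 40 with r³ ≡ 9 (mod 40) are exactly {9}, and each is ≡ 9 (mod 20).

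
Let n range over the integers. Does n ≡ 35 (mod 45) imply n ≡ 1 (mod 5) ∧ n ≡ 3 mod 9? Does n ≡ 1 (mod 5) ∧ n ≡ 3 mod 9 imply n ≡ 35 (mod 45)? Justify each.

Neither implication holds.

[⇒] This fails: n = 35 gives 35 ≡ 35 (mod 45) but 35 ≡ 0 (mod 5), so the conjunction on the right does not hold.

[⇐] This fails: n = 21 satisfies both congruences on the right (21 ≡ 1 mod 5 and 21 ≡ 3 mod 9) yet 21 ≡ 21 (mod 45), not 35.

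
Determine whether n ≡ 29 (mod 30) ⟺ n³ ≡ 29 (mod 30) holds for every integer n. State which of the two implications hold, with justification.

Forward direction. Suppose n ≡ 29 (mod 30). Write n = 30j + 29. Then (30j + 29)³ = 27000j³ + 78300j² + 75690j + 24389 = 30(900j³ + 2610j² + 2523j + 812) + 29, so n³ ≡ 29 (mod 30).

Converse. Suppose n³ ≡ 29 (mod 30). The only residue r in {0, …, 29} with r³ ≡ 29 (mod 30) is r = 29, so n ≡ 29 (mod 30).

The biconditional holds.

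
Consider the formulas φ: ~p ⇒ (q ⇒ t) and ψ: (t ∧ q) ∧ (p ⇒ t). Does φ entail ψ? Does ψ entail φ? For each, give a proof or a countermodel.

(⇒) fails; (⇐) holds.

(⟸) Assume the antecedent. If p is true, ~p ⇒ (q ⇒ t) reduces to true regardless of the other variables. If p is false, the antecedent forces (p = F, q = T, t = T), and ~p ⇒ (q ⇒ t) holds there. Either way ~p ⇒ (q ⇒ t) holds.

(⟹) This fails. Under p = F, q = F, t = F, the left side is true but the right side is false.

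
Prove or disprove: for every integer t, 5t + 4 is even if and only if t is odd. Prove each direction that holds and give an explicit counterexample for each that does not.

(⟹) This fails: t = 0 gives 5t + 4 = 4, which is even, but 0 is even, not odd.

(⟸) This also fails: t = 7 is odd, but 5t + 4 = 39 is odd, not even.

(⇒) fails and (⇐) fails.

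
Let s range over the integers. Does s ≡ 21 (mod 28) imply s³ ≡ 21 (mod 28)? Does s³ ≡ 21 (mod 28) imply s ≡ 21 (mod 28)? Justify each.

Both implications hold.

(⇒) Suppose s ≡ 21 (mod 28). Write s = 28j + 21. Then (28j + 21)³ = 21952j³ + 49392j² + 37044j + 9261 = 28(784j³ + 1764j² + 1323j + 330) + 21, so s³ ≡ 21 (mod 28).

(⇐) Conversely, suppose s³ ≡ 21 (mod 28). The only residue r in {0, …, 27} with r³ ≡ 21 (mod 28) is r = 21, so s ≡ 21 (mod 28).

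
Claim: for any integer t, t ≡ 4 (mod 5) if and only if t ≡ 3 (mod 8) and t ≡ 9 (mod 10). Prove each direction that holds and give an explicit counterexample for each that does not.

Not equivalent: only (⇐) holds.

(⟹) This fails: t = 34 gives 34 ≡ 4 (mod 5) but 34 ≡ 2 (mod 8), so the conjunction on the right does not hold.

(⟸) Conversely, if t ≡ 3 (mod 8) and t ≡ 9 (mod 10), then by the Chinese remainder theorem t ≡ 19 (mod 40). Since 19 ≡ 4 (mod 5) and 5 ∣ 40, we get t ≡ 4 (mod 5).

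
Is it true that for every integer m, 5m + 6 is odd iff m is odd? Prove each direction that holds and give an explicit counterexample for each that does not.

Both implications hold.

(⟹) Suppose 5m + 6 is odd. Since 5 is odd, 5m and m have the same parity, so 5m + 6 ≡ m + 6 (mod 2). As 6 is even, 5m + 6 is odd exactly when m is odd. Thus m is odd.

(⟸) Conversely, suppose m is odd; write m = 2j + 1. Then 5m + 6 = 5·(2j + 1) + 6 = 2·5j + 11, which is odd.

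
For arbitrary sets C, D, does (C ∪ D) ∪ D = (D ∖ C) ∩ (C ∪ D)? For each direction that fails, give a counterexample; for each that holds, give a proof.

The sets are not equal: only the reverse inclusion holds.

(⊆) This inclusion fails. Take C = {1}, D = ∅; then 1 ∈ (C ∪ D) ∪ D but 1 ∉ (D ∖ C) ∩ (C ∪ D).

(⊇) Let x ∈ (D ∖ C) ∩ (C ∪ D). Then x ∈ D and x ∉ C, from which x ∈ (C ∪ D) ∪ D.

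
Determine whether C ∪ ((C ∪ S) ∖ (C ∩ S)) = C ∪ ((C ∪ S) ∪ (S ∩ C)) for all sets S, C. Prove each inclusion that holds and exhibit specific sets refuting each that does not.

Both inclusions hold; the sets are equal.

(⊇) Let x ∈ C ∪ ((C ∪ S) ∪ (S ∩ C)). Then either x ∈ S and x ∉ C; or x ∈ C and x ∉ S; or x ∈ S ∩ C. In each case x ∈ C ∪ ((C ∪ S) ∖ (C ∩ S)), so C ∪ ((C ∪ S) ∪ (S ∩ C)) ⊆ C ∪ ((C ∪ S) ∖ (C ∩ S)).

(⊆) Let x ∈ C ∪ ((C ∪ S) ∖ (C ∩ S)). Then either x ∈ S and x ∉ C; or x ∈ C and x ∉ S; or x ∈ S ∩ C. In each case x ∈ C ∪ ((C ∪ S) ∪ (S ∩ C)), so C ∪ ((C ∪ S) ∖ (C ∩ S)) ⊆ C ∪ ((C ∪ S) ∪ (S ∩ C)).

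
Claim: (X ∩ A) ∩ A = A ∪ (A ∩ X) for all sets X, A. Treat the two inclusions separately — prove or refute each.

Only the forward inclusion holds.

(⊆) Let x ∈ (X ∩ A) ∩ A. Then x ∈ X ∩ A, from which x ∈ A ∪ (A ∩ X).

(⊇) This inclusion fails. Take X = ∅, A = {1}; then 1 ∈ A ∪ (A ∩ X) but 1 ∉ (X ∩ A) ∩ A.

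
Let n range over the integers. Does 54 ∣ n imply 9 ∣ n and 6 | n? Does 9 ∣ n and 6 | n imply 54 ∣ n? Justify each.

(→) If 54 ∣ n, write n = 54q. Since 54 = 6·9, n = 9·(6q), so 9 ∣ n; and since 54 = 9·6, n = 6·(9q), so 6 ∣ n.

(←) This fails: take n = 18. Both 9 ∣ 18 and 6 ∣ 18, yet 18 is not a multiple of 54 (since 18 = 0·54 + 18), so 54 ∤ 18.

Only the forward direction holds.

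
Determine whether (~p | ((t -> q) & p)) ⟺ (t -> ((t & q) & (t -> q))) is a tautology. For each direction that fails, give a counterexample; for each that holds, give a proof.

Forward direction. This fails. Under t = T, p = F, q = F, the left side is true but the right side is false.

Converse. Assume the antecedent. If t is true, the antecedent forces (t = T, p = F, q = T) or (t = T, p = T, q = T), and ~p | ((t -> q) & p) holds there. If t is false, ~p | ((t -> q) & p) reduces to true regardless of the other variables. Either way ~p | ((t -> q) & p) holds.

Only the converse holds.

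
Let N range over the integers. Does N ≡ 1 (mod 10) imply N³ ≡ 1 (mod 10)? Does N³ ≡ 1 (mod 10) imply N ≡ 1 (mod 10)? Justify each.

Both implications hold.

(⟹) Suppose N ≡ 1 (mod 10). Write N = 10j + 1. Then (10j + 1)³ = 1000j³ + 300j² + 30j + 1 = 10(100j³ + 30j² + 3j) + 1, so N³ ≡ 1 (mod 10).

(⟸) Conversely, suppose N³ ≡ 1 (mod 10). The only residue r in {0, …, 9} with r³ ≡ 1 (mod 10) is r = 1, so N ≡ 1 (mod 10).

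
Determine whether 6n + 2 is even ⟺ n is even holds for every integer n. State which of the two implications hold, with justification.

The forward direction fails; the converse holds.

[⇒] This fails: take n = 1. Then 6n + 2 = 8, which is even, yet n = 1 is odd, not even.

[⇐] Suppose n is even. Since 6 is even, 6n is even for every n, so 6n + 2 has the same parity as 2, which is even. Hence 6n + 2 is even.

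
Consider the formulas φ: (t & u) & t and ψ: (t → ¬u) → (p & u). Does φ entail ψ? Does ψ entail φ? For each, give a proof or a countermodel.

(→) Assume the antecedent. If t is true, the antecedent forces (t = T, u = T, p = F) or (t = T, u = T, p = T), and (t → ¬u) → (p & u) holds there. If t is false, the antecedent cannot hold. Either way (t → ¬u) → (p & u) holds.

(←) This fails. Under t = F, u = T, p = T, the left side is false but the right side is true.

Only the forward direction holds.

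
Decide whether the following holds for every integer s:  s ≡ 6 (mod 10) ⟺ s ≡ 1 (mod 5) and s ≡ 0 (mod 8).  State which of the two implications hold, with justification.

Only the reverse direction holds.

[⇒] This fails: s = 26 gives 26 ≡ 6 (mod 10) but 26 ≡ 2 (mod 8), so the conjunction on the right does not hold.

[⇐] Conversely, if s ≡ 1 (mod 5) and s ≡ 0 (mod 8), then by the Chinese remainder theorem s ≡ 16 (mod 40). Since 16 ≡ 6 (mod 10) and 10 ∣ 40, we get s ≡ 6 (mod 10).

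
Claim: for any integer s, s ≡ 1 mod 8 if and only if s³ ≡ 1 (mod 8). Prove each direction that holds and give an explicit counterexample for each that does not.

The biconditional holds.

(⟹) Suppose s ≡ 1 mod 8. Write s = 8j + 1. Then (8j + 1)³ = 512j³ + 192j² + 24j + 1 = 8(64j³ + 24j² + 3j) + 1, so s³ ≡ 1 (mod 8).

(⟸) For the converse, argue contrapositively. If s ≢ 1 (mod 8), then s is congruent to one of 0, 2, 3, 4, 5, 6, 7 modulo 8, and these give s³ ≡ 0, 0, 3, 0, 5, 0, 7 respectively — never 1.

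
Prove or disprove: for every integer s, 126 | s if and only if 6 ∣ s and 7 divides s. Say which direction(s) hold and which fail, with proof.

Not equivalent: only (⇒) holds.

(⇐) This fails: take s = 42. Both 6 ∣ 42 and 7 ∣ 42, yet 42 is not a multiple of 126 (since 42 = 0·126 + 42), so 126 ∤ 42.

(⇒) If 126 ∣ s, write s = 126q. Since 126 = 21·6, s = 6·(21q), so 6 ∣ s; and since 126 = 18·7, s = 7·(18q), so 7 ∣ s.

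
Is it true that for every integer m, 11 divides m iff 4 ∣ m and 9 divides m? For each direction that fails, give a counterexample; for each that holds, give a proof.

Neither implication holds.

(→) This fails: take m = 11. Certainly 11 ∣ 11, but 4 ∤ 11.

(←) This fails: take m = 36. Both 4 ∣ 36 and 9 ∣ 36, yet 36 is not a multiple of 11 (since 36 = 3·11 + 3), so 11 ∤ 36.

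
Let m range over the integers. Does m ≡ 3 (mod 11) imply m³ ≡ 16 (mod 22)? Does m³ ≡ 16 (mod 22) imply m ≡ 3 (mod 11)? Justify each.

(⟸) The residues r modulo 22 with r³ ≡ 16 (mod 22) are exactly {14}, and each is ≡ 3 (mod 11).

(⟹) This fails: take m = 3. Then 3 ≡ 3 (mod 11), but 3³ = 27 ≡ 5 (mod 22), not 16.

(⇒) fails; (⇐) holds.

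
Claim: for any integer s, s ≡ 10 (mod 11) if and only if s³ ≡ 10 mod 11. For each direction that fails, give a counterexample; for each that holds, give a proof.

[⇒] Suppose s ≡ 10 (mod 11). Write s = 11j + 10. Then (11j + 10)³ = 1331j³ + 3630j² + 3300j + 1000 = 11(121j³ + 330j² + 300j + 90) + 10, so s³ ≡ 10 (mod 11).

[⇐] For the converse, argue contrapositively. If s ≢ 10 (mod 11), then s is congruent to one of 0, 1, 2, 3, 4, 5, 6, 7, 8, 9 modulo 11, and these give s³ ≡ 0, 1, 8, 5, 9, 4, 7, 2, 6, 3 respectively — never 10.

Both directions hold.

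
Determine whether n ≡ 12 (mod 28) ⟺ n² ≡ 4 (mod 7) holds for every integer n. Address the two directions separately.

[⇐] This fails: take n = 2. Then 2² = 4 ≡ 4 (mod 7), yet 2 ≡ 2 (mod 28), not 12.

[⇒] Suppose n ≡ 12 (mod 28). Then n² ≡ 12² = 144 (mod 28), and since 7 ∣ 28, also n² ≡ 4 (mod 7).

Only the forward implication holds.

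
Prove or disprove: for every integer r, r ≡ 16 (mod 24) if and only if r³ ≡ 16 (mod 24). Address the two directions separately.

Forward direction. Suppose r ≡ 16 (mod 24). Write r = 24j + 16. Then (24j + 16)³ = 13824j³ + 27648j² + 18432j + 4096 = 24(576j³ + 1152j² + 768j + 170) + 16, so r³ ≡ 16 (mod 24).

Converse. This fails: take r = 4. Then 4³ = 64 ≡ 16 (mod 24), yet 4 ≡ 4 (mod 24), not 16.

Only the forward direction holds.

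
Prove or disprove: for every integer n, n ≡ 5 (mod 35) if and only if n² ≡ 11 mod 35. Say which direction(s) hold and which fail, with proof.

(⇒) fails and (⇐) fails.

(⇒) This fails: take n = 5. Then 5 ≡ 5 (mod 35), but 5² = 25 ≡ 25 (mod 35), not 11.

(⇐) This fails: take n = 9. Then 9² = 81 ≡ 11 (mod 35), yet 9 ≡ 9 (mod 35), not 5.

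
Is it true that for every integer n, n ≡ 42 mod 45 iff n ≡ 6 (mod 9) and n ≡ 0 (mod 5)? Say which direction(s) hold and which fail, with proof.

Neither direction holds.

(⇒) This fails: n = 42 gives 42 ≡ 42 (mod 45) but 42 ≡ 2 (mod 5), so the conjunction on the right does not hold.

(⇐) This fails: n = 15 satisfies both congruences on the right (15 ≡ 6 mod 9 and 15 ≡ 0 mod 5) yet 15 ≡ 15 (mod 45), not 42.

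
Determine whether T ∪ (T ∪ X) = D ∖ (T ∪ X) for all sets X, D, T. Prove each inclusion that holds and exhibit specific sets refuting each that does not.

Both inclusions fail.

Forward inclusion. This inclusion fails. Take X = {1}, D = ∅, T = ∅; then 1 ∈ T ∪ (T ∪ X) but 1 ∉ D ∖ (T ∪ X).

Reverse inclusion. This inclusion fails. Take X = ∅, D = {1}, T = ∅; then 1 ∈ D ∖ (T ∪ X) but 1 ∉ T ∪ (T ∪ X).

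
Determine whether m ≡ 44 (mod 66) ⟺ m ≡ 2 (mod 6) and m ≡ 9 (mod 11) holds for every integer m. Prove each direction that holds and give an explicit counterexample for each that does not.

Neither implication holds.

(→) This fails: m = 44 gives 44 ≡ 44 (mod 66) but 44 ≡ 0 (mod 11), so the conjunction on the right does not hold.

(←) This fails: m = 20 satisfies both congruences on the right (20 ≡ 2 mod 6 and 20 ≡ 9 mod 11) yet 20 ≡ 20 (mod 66), not 44.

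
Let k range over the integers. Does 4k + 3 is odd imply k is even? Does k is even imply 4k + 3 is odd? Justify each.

Not equivalent: only (⇐) holds.

Forward direction. This fails: take k = 7. Then 4k + 3 = 31, which is odd, yet k = 7 is odd, not even.

Converse. Suppose k is even. Since 4 is even, 4k is even for every k, so 4k + 3 has the same parity as 3, which is odd. Hence 4k + 3 is odd.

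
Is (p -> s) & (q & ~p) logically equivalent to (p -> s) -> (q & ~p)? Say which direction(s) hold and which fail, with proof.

Only the forward direction holds.

(⟸) This fails. Under q = F, s = F, p = T, the left side is false but the right side is true.

(⟹) Assume the antecedent. If q is true, the antecedent forces (q = T, s = F, p = F) or (q = T, s = T, p = F), and (p -> s) -> (q & ~p) holds there. If q is false, the antecedent cannot hold. Either way (p -> s) -> (q & ~p) holds.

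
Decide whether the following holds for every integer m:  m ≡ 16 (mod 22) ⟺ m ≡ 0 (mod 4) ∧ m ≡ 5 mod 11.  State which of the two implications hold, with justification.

Only the reverse direction holds.

(⟹) This fails: m = 38 gives 38 ≡ 16 (mod 22) but 38 ≡ 2 (mod 4), so the conjunction on the right does not hold.

(⟸) Conversely, if m ≡ 0 (mod 4) and m ≡ 5 (mod 11), then by the Chinese remainder theorem m ≡ 16 (mod 44). Since 16 ≡ 16 (mod 22) and 22 ∣ 44, we get m ≡ 16 (mod 22).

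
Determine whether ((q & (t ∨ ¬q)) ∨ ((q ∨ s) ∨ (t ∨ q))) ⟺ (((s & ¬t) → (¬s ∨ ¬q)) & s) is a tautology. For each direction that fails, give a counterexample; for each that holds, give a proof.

Forward direction. This fails. Under q = T, t = F, s = F, the left side is true but the right side is false.

Converse. Assume the antecedent. If q is true, the consequent reduces to true regardless of the other variables. If q is false, the antecedent forces (q = F, t = F, s = T) or (q = F, t = T, s = T), and the consequent holds there. Either way the consequent holds.

Only the converse holds.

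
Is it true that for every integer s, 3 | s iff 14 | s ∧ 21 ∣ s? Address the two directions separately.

(⇒) fails; (⇐) holds.

Forward direction. This fails: take s = 3. Certainly 3 ∣ 3, but 14 ∤ 3.

Converse. Suppose 14 ∣ s and 21 ∣ s. Any common multiple of 14 and 21 is a multiple of their lcm; here lcm(14, 21) = 14·21/gcd(14, 21) = 294/7 = 42, so 42 ∣ s. Since 3 ∣ 42, it follows that 3 ∣ s.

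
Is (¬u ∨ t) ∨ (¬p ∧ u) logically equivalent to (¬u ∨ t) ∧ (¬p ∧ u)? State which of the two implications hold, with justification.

(⇒) This fails. Under t = F, p = F, u = F, the left side is true but the right side is false.

(⇐) Assume the antecedent. If t is true, (¬u ∨ t) ∨ (¬p ∧ u) reduces to true regardless of the other variables. If t is false, the antecedent cannot hold. Either way (¬u ∨ t) ∨ (¬p ∧ u) holds.

Not equivalent: only (⇐) holds.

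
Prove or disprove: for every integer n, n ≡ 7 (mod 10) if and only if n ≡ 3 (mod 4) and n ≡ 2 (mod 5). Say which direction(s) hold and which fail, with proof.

(→) This fails: n = 17 gives 17 ≡ 7 (mod 10) but 17 ≡ 1 (mod 4), so the conjunction on the right does not hold.

(←) Conversely, if n ≡ 3 (mod 4) and n ≡ 2 (mod 5), then by the Chinese remainder theorem n ≡ 7 (mod 20). Since 7 ≡ 7 (mod 10) and 10 ∣ 20, we get n ≡ 7 (mod 10).

(⇒) fails; (⇐) holds.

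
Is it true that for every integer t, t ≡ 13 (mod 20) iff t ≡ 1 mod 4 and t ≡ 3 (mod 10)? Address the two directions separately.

[⇐] If t ≡ 1 (mod 4) and t ≡ 3 (mod 10), then by the Chinese remainder theorem t ≡ 13 (mod 20). This is exactly t ≡ 13 (mod 20).

[⇒] Suppose t ≡ 13 (mod 20); write t = 20j + 13. Since 4 ∣ 20, reducing mod 4 gives t ≡ 13 ≡ 1 (mod 4); since 10 ∣ 20, reducing mod 10 gives t ≡ 13 ≡ 3 (mod 10).

Equivalent; both directions hold.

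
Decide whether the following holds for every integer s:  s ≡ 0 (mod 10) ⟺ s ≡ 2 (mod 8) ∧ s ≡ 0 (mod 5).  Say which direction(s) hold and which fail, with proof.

The forward direction fails; the converse holds.

(←) If s ≡ 2 (mod 8) and s ≡ 0 (mod 5), then by the Chinese remainder theorem s ≡ 10 (mod 40). Since 10 ≡ 0 (mod 10) and 10 ∣ 40, we get s ≡ 0 (mod 10).

(→) This fails: s = 0 gives 0 ≡ 0 (mod 10) but 0 ≡ 0 (mod 8), so the conjunction on the right does not hold.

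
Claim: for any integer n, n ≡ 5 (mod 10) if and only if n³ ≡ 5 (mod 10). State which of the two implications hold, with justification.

(⟹) Suppose n ≡ 5 (mod 10). Write n = 10j + 5. Then (10j + 5)³ = 1000j³ + 1500j² + 750j + 125 = 10(100j³ + 150j² + 75j + 12) + 5, so n³ ≡ 5 (mod 10).

(⟸) Conversely, suppose n³ ≡ 5 (mod 10). The only residue r in {0, …, 9} with r³ ≡ 5 (mod 10) is r = 5, so n ≡ 5 (mod 10).

Both directions hold.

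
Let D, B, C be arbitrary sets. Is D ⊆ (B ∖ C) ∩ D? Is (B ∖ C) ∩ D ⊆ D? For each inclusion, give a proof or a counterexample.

Forward inclusion. This inclusion fails. Take D = {1}, B = ∅, C = ∅; then 1 ∈ D but 1 ∉ (B ∖ C) ∩ D.

Reverse inclusion. Let x ∈ (B ∖ C) ∩ D. Then x ∈ D ∩ B and x ∉ C, from which x ∈ D.

Only the reverse inclusion holds.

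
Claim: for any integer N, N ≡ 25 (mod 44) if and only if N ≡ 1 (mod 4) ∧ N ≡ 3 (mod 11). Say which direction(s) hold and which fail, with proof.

[⇐] If N ≡ 1 (mod 4) and N ≡ 3 (mod 11), then by the Chinese remainder theorem N ≡ 25 (mod 44). This is exactly N ≡ 25 (mod 44).

[⇒] Suppose N ≡ 25 (mod 44); write N = 44j + 25. Since 4 ∣ 44, reducing mod 4 gives N ≡ 25 ≡ 1 (mod 4); since 11 ∣ 44, reducing mod 11 gives N ≡ 25 ≡ 3 (mod 11).

The biconditional holds.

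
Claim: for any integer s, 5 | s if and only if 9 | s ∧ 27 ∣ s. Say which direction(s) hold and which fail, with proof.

(⇒) This fails: take s = 5. Certainly 5 ∣ 5, but 9 ∤ 5.

(⇐) This fails: take s = 27. Both 9 ∣ 27 and 27 ∣ 27, yet 27 is not a multiple of 5 (since 27 = 5·5 + 2), so 5 ∤ 27.

Neither direction holds.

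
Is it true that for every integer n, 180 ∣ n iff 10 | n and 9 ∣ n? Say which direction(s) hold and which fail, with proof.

Only the forward direction holds.

(→) If 180 ∣ n, write n = 180q. Since 180 = 18·10, n = 10·(18q), so 10 ∣ n; and since 180 = 20·9, n = 9·(20q), so 9 ∣ n.

(←) This fails: take n = 90. Both 10 ∣ 90 and 9 ∣ 90, yet 90 is not a multiple of 180 (since 90 = 0·180 + 90), so 180 ∤ 90.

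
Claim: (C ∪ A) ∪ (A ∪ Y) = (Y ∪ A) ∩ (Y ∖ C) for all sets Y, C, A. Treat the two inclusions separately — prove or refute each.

Forward inclusion. This inclusion fails. Take Y = ∅, C = {1}, A = ∅; then 1 ∈ (C ∪ A) ∪ (A ∪ Y) but 1 ∉ (Y ∪ A) ∩ (Y ∖ C).

Reverse inclusion. Let x ∈ (Y ∪ A) ∩ (Y ∖ C). Then either x ∈ Y and x ∉ C, A; or x ∈ Y ∩ A and x ∉ C. In each case x ∈ (C ∪ A) ∪ (A ∪ Y), so (Y ∪ A) ∩ (Y ∖ C) ⊆ (C ∪ A) ∪ (A ∪ Y).

The sets are not equal: only the reverse inclusion holds.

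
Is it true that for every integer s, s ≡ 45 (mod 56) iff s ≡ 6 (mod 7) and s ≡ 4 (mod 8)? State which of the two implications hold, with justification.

(⇒) fails and (⇐) fails.

Forward direction. This fails: s = 45 gives 45 ≡ 45 (mod 56) but 45 ≡ 3 (mod 7), so the conjunction on the right does not hold.

Converse. This fails: s = 20 satisfies both congruences on the right (20 ≡ 6 mod 7 and 20 ≡ 4 mod 8) yet 20 ≡ 20 (mod 56), not 45.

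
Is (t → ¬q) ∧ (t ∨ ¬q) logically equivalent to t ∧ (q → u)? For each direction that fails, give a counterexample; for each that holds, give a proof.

Both directions fail.

(⇒) This fails. Under u = F, t = F, q = F, the left side is true but the right side is false.

(⇐) This fails. Under u = T, t = T, q = T, the left side is false but the right side is true.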